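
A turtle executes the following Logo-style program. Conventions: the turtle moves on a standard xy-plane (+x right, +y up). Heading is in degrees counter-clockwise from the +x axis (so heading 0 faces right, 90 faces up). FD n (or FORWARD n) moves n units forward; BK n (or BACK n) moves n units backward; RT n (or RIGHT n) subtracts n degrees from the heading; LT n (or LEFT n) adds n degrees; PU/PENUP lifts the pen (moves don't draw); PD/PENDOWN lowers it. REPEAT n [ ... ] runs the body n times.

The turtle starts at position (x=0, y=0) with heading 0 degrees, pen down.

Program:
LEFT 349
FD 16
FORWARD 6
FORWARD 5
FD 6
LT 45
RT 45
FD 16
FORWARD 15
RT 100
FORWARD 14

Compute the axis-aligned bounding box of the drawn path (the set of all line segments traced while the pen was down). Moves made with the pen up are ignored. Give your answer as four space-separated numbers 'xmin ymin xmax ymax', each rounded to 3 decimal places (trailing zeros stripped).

Answer: 0 -25.282 62.824 0

Derivation:
Executing turtle program step by step:
Start: pos=(0,0), heading=0, pen down
LT 349: heading 0 -> 349
FD 16: (0,0) -> (15.706,-3.053) [heading=349, draw]
FD 6: (15.706,-3.053) -> (21.596,-4.198) [heading=349, draw]
FD 5: (21.596,-4.198) -> (26.504,-5.152) [heading=349, draw]
FD 6: (26.504,-5.152) -> (32.394,-6.297) [heading=349, draw]
LT 45: heading 349 -> 34
RT 45: heading 34 -> 349
FD 16: (32.394,-6.297) -> (48.1,-9.35) [heading=349, draw]
FD 15: (48.1,-9.35) -> (62.824,-12.212) [heading=349, draw]
RT 100: heading 349 -> 249
FD 14: (62.824,-12.212) -> (57.807,-25.282) [heading=249, draw]
Final: pos=(57.807,-25.282), heading=249, 7 segment(s) drawn

Segment endpoints: x in {0, 15.706, 21.596, 26.504, 32.394, 48.1, 57.807, 62.824}, y in {-25.282, -12.212, -9.35, -6.297, -5.152, -4.198, -3.053, 0}
xmin=0, ymin=-25.282, xmax=62.824, ymax=0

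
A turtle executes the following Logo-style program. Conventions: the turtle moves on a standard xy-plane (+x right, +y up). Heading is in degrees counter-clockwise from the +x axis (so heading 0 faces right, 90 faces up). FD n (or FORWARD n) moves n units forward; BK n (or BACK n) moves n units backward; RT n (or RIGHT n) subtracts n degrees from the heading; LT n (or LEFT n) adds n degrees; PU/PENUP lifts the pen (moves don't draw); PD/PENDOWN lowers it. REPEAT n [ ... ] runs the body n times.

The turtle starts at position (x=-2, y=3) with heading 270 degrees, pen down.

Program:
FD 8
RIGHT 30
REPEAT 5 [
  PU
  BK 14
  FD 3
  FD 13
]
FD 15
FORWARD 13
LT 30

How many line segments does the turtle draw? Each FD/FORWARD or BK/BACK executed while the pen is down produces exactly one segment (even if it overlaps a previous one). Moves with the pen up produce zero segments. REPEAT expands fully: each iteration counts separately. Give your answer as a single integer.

Executing turtle program step by step:
Start: pos=(-2,3), heading=270, pen down
FD 8: (-2,3) -> (-2,-5) [heading=270, draw]
RT 30: heading 270 -> 240
REPEAT 5 [
  -- iteration 1/5 --
  PU: pen up
  BK 14: (-2,-5) -> (5,7.124) [heading=240, move]
  FD 3: (5,7.124) -> (3.5,4.526) [heading=240, move]
  FD 13: (3.5,4.526) -> (-3,-6.732) [heading=240, move]
  -- iteration 2/5 --
  PU: pen up
  BK 14: (-3,-6.732) -> (4,5.392) [heading=240, move]
  FD 3: (4,5.392) -> (2.5,2.794) [heading=240, move]
  FD 13: (2.5,2.794) -> (-4,-8.464) [heading=240, move]
  -- iteration 3/5 --
  PU: pen up
  BK 14: (-4,-8.464) -> (3,3.66) [heading=240, move]
  FD 3: (3,3.66) -> (1.5,1.062) [heading=240, move]
  FD 13: (1.5,1.062) -> (-5,-10.196) [heading=240, move]
  -- iteration 4/5 --
  PU: pen up
  BK 14: (-5,-10.196) -> (2,1.928) [heading=240, move]
  FD 3: (2,1.928) -> (0.5,-0.67) [heading=240, move]
  FD 13: (0.5,-0.67) -> (-6,-11.928) [heading=240, move]
  -- iteration 5/5 --
  PU: pen up
  BK 14: (-6,-11.928) -> (1,0.196) [heading=240, move]
  FD 3: (1,0.196) -> (-0.5,-2.402) [heading=240, move]
  FD 13: (-0.5,-2.402) -> (-7,-13.66) [heading=240, move]
]
FD 15: (-7,-13.66) -> (-14.5,-26.651) [heading=240, move]
FD 13: (-14.5,-26.651) -> (-21,-37.909) [heading=240, move]
LT 30: heading 240 -> 270
Final: pos=(-21,-37.909), heading=270, 1 segment(s) drawn
Segments drawn: 1

Answer: 1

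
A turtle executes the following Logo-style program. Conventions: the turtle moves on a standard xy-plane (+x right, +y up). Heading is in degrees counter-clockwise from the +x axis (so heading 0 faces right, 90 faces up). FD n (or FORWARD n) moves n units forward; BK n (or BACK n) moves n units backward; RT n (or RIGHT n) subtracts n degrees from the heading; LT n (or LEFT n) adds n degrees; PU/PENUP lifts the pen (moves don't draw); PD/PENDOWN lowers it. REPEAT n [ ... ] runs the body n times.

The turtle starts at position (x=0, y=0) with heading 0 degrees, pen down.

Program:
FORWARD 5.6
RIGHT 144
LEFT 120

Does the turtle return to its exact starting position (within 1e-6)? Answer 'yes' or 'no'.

Answer: no

Derivation:
Executing turtle program step by step:
Start: pos=(0,0), heading=0, pen down
FD 5.6: (0,0) -> (5.6,0) [heading=0, draw]
RT 144: heading 0 -> 216
LT 120: heading 216 -> 336
Final: pos=(5.6,0), heading=336, 1 segment(s) drawn

Start position: (0, 0)
Final position: (5.6, 0)
Distance = 5.6; >= 1e-6 -> NOT closed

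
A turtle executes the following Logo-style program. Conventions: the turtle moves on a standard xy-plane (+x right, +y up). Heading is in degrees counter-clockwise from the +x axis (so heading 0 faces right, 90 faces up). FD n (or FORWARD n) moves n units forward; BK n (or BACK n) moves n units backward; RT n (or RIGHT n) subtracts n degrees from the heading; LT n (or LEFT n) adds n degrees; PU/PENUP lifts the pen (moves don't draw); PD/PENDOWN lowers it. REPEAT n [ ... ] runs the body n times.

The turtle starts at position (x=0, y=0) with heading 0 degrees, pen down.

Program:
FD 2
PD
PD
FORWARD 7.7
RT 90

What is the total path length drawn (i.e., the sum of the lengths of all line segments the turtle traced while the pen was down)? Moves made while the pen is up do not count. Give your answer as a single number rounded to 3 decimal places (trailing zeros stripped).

Answer: 9.7

Derivation:
Executing turtle program step by step:
Start: pos=(0,0), heading=0, pen down
FD 2: (0,0) -> (2,0) [heading=0, draw]
PD: pen down
PD: pen down
FD 7.7: (2,0) -> (9.7,0) [heading=0, draw]
RT 90: heading 0 -> 270
Final: pos=(9.7,0), heading=270, 2 segment(s) drawn

Segment lengths:
  seg 1: (0,0) -> (2,0), length = 2
  seg 2: (2,0) -> (9.7,0), length = 7.7
Total = 9.7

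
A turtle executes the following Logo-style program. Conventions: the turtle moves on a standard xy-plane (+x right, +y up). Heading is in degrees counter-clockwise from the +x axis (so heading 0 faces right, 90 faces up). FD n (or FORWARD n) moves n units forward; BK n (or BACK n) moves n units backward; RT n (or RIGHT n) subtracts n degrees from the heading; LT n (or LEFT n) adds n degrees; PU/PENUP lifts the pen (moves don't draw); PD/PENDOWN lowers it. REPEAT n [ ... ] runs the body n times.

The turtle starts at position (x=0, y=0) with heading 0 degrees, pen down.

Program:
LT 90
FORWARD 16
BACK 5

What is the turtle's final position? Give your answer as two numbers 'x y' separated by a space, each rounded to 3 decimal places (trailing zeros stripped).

Answer: 0 11

Derivation:
Executing turtle program step by step:
Start: pos=(0,0), heading=0, pen down
LT 90: heading 0 -> 90
FD 16: (0,0) -> (0,16) [heading=90, draw]
BK 5: (0,16) -> (0,11) [heading=90, draw]
Final: pos=(0,11), heading=90, 2 segment(s) drawn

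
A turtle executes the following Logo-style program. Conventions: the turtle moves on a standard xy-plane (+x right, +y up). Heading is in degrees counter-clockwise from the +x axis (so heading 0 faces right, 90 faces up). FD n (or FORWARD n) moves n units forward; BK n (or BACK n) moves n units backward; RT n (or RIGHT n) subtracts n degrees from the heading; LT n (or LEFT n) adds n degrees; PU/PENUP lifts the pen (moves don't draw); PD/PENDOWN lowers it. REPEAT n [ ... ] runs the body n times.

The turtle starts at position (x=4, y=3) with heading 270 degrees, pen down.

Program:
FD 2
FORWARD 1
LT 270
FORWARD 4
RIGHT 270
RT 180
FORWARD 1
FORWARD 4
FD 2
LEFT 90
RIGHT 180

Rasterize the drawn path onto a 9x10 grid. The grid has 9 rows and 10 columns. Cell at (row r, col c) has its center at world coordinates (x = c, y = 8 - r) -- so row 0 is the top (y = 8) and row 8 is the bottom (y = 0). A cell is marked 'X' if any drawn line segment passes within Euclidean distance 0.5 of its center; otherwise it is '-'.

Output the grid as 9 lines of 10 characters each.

Segment 0: (4,3) -> (4,1)
Segment 1: (4,1) -> (4,0)
Segment 2: (4,0) -> (-0,0)
Segment 3: (-0,0) -> (-0,1)
Segment 4: (-0,1) -> (-0,5)
Segment 5: (-0,5) -> (-0,7)

Answer: ----------
X---------
X---------
X---------
X---------
X---X-----
X---X-----
X---X-----
XXXXX-----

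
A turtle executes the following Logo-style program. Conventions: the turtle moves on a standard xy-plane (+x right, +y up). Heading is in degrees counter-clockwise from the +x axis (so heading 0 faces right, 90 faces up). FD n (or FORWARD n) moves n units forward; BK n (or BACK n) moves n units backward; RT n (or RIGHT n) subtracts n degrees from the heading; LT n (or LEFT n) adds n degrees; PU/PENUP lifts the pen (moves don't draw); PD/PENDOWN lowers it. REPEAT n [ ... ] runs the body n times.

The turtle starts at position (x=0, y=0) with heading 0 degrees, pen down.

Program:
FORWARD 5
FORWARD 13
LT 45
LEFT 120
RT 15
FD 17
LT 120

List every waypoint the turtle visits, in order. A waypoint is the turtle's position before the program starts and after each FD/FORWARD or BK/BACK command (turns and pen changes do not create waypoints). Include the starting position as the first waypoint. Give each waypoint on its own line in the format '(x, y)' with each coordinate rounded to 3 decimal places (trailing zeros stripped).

Executing turtle program step by step:
Start: pos=(0,0), heading=0, pen down
FD 5: (0,0) -> (5,0) [heading=0, draw]
FD 13: (5,0) -> (18,0) [heading=0, draw]
LT 45: heading 0 -> 45
LT 120: heading 45 -> 165
RT 15: heading 165 -> 150
FD 17: (18,0) -> (3.278,8.5) [heading=150, draw]
LT 120: heading 150 -> 270
Final: pos=(3.278,8.5), heading=270, 3 segment(s) drawn
Waypoints (4 total):
(0, 0)
(5, 0)
(18, 0)
(3.278, 8.5)

Answer: (0, 0)
(5, 0)
(18, 0)
(3.278, 8.5)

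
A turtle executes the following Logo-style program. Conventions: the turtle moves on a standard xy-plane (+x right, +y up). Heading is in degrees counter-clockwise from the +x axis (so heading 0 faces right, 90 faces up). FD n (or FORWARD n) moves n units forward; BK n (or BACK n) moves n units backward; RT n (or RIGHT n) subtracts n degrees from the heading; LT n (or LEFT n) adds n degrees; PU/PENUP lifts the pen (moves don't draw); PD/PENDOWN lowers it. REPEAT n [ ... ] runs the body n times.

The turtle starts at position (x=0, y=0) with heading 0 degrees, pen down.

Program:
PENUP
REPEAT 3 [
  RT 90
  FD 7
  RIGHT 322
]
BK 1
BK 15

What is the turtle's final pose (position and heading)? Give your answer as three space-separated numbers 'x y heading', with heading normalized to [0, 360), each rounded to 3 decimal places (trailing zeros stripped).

Executing turtle program step by step:
Start: pos=(0,0), heading=0, pen down
PU: pen up
REPEAT 3 [
  -- iteration 1/3 --
  RT 90: heading 0 -> 270
  FD 7: (0,0) -> (0,-7) [heading=270, move]
  RT 322: heading 270 -> 308
  -- iteration 2/3 --
  RT 90: heading 308 -> 218
  FD 7: (0,-7) -> (-5.516,-11.31) [heading=218, move]
  RT 322: heading 218 -> 256
  -- iteration 3/3 --
  RT 90: heading 256 -> 166
  FD 7: (-5.516,-11.31) -> (-12.308,-9.616) [heading=166, move]
  RT 322: heading 166 -> 204
]
BK 1: (-12.308,-9.616) -> (-11.395,-9.209) [heading=204, move]
BK 15: (-11.395,-9.209) -> (2.309,-3.108) [heading=204, move]
Final: pos=(2.309,-3.108), heading=204, 0 segment(s) drawn

Answer: 2.309 -3.108 204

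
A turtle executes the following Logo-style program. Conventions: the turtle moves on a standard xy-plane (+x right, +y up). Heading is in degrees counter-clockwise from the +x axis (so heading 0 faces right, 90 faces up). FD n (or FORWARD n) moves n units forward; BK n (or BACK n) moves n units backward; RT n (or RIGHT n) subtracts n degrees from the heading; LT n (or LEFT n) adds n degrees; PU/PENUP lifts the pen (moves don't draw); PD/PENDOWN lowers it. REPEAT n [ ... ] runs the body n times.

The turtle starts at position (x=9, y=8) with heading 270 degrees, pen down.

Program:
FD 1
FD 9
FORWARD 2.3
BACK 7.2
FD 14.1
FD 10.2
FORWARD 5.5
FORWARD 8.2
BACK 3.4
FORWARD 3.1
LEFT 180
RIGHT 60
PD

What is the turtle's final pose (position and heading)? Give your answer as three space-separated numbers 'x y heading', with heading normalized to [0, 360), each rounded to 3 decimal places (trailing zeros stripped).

Answer: 9 -34.8 30

Derivation:
Executing turtle program step by step:
Start: pos=(9,8), heading=270, pen down
FD 1: (9,8) -> (9,7) [heading=270, draw]
FD 9: (9,7) -> (9,-2) [heading=270, draw]
FD 2.3: (9,-2) -> (9,-4.3) [heading=270, draw]
BK 7.2: (9,-4.3) -> (9,2.9) [heading=270, draw]
FD 14.1: (9,2.9) -> (9,-11.2) [heading=270, draw]
FD 10.2: (9,-11.2) -> (9,-21.4) [heading=270, draw]
FD 5.5: (9,-21.4) -> (9,-26.9) [heading=270, draw]
FD 8.2: (9,-26.9) -> (9,-35.1) [heading=270, draw]
BK 3.4: (9,-35.1) -> (9,-31.7) [heading=270, draw]
FD 3.1: (9,-31.7) -> (9,-34.8) [heading=270, draw]
LT 180: heading 270 -> 90
RT 60: heading 90 -> 30
PD: pen down
Final: pos=(9,-34.8), heading=30, 10 segment(s) drawn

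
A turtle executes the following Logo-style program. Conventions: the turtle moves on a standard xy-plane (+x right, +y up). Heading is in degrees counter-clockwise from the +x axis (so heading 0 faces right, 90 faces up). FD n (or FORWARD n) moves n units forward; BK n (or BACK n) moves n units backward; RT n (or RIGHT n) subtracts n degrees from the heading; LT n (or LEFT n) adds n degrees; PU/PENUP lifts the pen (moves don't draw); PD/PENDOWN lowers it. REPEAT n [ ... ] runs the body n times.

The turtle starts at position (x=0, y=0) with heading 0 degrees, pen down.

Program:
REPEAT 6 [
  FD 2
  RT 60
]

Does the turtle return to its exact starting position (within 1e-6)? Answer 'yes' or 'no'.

Executing turtle program step by step:
Start: pos=(0,0), heading=0, pen down
REPEAT 6 [
  -- iteration 1/6 --
  FD 2: (0,0) -> (2,0) [heading=0, draw]
  RT 60: heading 0 -> 300
  -- iteration 2/6 --
  FD 2: (2,0) -> (3,-1.732) [heading=300, draw]
  RT 60: heading 300 -> 240
  -- iteration 3/6 --
  FD 2: (3,-1.732) -> (2,-3.464) [heading=240, draw]
  RT 60: heading 240 -> 180
  -- iteration 4/6 --
  FD 2: (2,-3.464) -> (0,-3.464) [heading=180, draw]
  RT 60: heading 180 -> 120
  -- iteration 5/6 --
  FD 2: (0,-3.464) -> (-1,-1.732) [heading=120, draw]
  RT 60: heading 120 -> 60
  -- iteration 6/6 --
  FD 2: (-1,-1.732) -> (0,0) [heading=60, draw]
  RT 60: heading 60 -> 0
]
Final: pos=(0,0), heading=0, 6 segment(s) drawn

Start position: (0, 0)
Final position: (0, 0)
Distance = 0; < 1e-6 -> CLOSED

Answer: yes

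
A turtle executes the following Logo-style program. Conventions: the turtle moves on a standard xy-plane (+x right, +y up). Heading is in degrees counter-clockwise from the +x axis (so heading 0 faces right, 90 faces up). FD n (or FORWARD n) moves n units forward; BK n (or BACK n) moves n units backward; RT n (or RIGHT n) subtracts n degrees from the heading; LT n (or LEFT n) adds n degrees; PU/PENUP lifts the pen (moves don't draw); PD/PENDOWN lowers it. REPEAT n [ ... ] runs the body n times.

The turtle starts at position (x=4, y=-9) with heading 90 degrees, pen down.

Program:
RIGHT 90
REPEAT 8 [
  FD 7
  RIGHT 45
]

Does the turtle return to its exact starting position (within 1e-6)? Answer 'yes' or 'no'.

Executing turtle program step by step:
Start: pos=(4,-9), heading=90, pen down
RT 90: heading 90 -> 0
REPEAT 8 [
  -- iteration 1/8 --
  FD 7: (4,-9) -> (11,-9) [heading=0, draw]
  RT 45: heading 0 -> 315
  -- iteration 2/8 --
  FD 7: (11,-9) -> (15.95,-13.95) [heading=315, draw]
  RT 45: heading 315 -> 270
  -- iteration 3/8 --
  FD 7: (15.95,-13.95) -> (15.95,-20.95) [heading=270, draw]
  RT 45: heading 270 -> 225
  -- iteration 4/8 --
  FD 7: (15.95,-20.95) -> (11,-25.899) [heading=225, draw]
  RT 45: heading 225 -> 180
  -- iteration 5/8 --
  FD 7: (11,-25.899) -> (4,-25.899) [heading=180, draw]
  RT 45: heading 180 -> 135
  -- iteration 6/8 --
  FD 7: (4,-25.899) -> (-0.95,-20.95) [heading=135, draw]
  RT 45: heading 135 -> 90
  -- iteration 7/8 --
  FD 7: (-0.95,-20.95) -> (-0.95,-13.95) [heading=90, draw]
  RT 45: heading 90 -> 45
  -- iteration 8/8 --
  FD 7: (-0.95,-13.95) -> (4,-9) [heading=45, draw]
  RT 45: heading 45 -> 0
]
Final: pos=(4,-9), heading=0, 8 segment(s) drawn

Start position: (4, -9)
Final position: (4, -9)
Distance = 0; < 1e-6 -> CLOSED

Answer: yes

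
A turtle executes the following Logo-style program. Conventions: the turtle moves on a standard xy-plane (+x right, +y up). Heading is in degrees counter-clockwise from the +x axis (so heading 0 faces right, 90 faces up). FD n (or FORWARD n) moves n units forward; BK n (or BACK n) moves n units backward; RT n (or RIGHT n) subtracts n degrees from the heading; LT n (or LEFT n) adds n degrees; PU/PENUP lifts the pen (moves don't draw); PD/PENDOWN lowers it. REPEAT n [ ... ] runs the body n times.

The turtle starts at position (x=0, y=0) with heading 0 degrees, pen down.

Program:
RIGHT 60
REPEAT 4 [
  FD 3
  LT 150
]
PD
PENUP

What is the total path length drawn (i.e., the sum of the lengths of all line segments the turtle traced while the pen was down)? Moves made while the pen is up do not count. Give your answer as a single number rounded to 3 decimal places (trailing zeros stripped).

Answer: 12

Derivation:
Executing turtle program step by step:
Start: pos=(0,0), heading=0, pen down
RT 60: heading 0 -> 300
REPEAT 4 [
  -- iteration 1/4 --
  FD 3: (0,0) -> (1.5,-2.598) [heading=300, draw]
  LT 150: heading 300 -> 90
  -- iteration 2/4 --
  FD 3: (1.5,-2.598) -> (1.5,0.402) [heading=90, draw]
  LT 150: heading 90 -> 240
  -- iteration 3/4 --
  FD 3: (1.5,0.402) -> (0,-2.196) [heading=240, draw]
  LT 150: heading 240 -> 30
  -- iteration 4/4 --
  FD 3: (0,-2.196) -> (2.598,-0.696) [heading=30, draw]
  LT 150: heading 30 -> 180
]
PD: pen down
PU: pen up
Final: pos=(2.598,-0.696), heading=180, 4 segment(s) drawn

Segment lengths:
  seg 1: (0,0) -> (1.5,-2.598), length = 3
  seg 2: (1.5,-2.598) -> (1.5,0.402), length = 3
  seg 3: (1.5,0.402) -> (0,-2.196), length = 3
  seg 4: (0,-2.196) -> (2.598,-0.696), length = 3
Total = 12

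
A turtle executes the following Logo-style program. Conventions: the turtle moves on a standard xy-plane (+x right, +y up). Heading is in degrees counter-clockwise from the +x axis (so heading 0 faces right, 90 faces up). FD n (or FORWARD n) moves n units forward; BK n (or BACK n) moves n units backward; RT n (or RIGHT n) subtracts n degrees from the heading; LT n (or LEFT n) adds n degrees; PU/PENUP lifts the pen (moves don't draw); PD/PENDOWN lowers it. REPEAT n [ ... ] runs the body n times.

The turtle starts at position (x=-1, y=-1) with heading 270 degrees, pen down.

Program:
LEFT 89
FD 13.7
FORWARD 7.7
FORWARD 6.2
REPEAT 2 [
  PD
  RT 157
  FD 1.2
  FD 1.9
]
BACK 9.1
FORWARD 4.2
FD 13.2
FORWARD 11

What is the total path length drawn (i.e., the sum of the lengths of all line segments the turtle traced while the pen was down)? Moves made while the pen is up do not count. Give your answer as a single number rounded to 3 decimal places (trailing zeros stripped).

Answer: 71.3

Derivation:
Executing turtle program step by step:
Start: pos=(-1,-1), heading=270, pen down
LT 89: heading 270 -> 359
FD 13.7: (-1,-1) -> (12.698,-1.239) [heading=359, draw]
FD 7.7: (12.698,-1.239) -> (20.397,-1.373) [heading=359, draw]
FD 6.2: (20.397,-1.373) -> (26.596,-1.482) [heading=359, draw]
REPEAT 2 [
  -- iteration 1/2 --
  PD: pen down
  RT 157: heading 359 -> 202
  FD 1.2: (26.596,-1.482) -> (25.483,-1.931) [heading=202, draw]
  FD 1.9: (25.483,-1.931) -> (23.722,-2.643) [heading=202, draw]
  -- iteration 2/2 --
  PD: pen down
  RT 157: heading 202 -> 45
  FD 1.2: (23.722,-2.643) -> (24.57,-1.794) [heading=45, draw]
  FD 1.9: (24.57,-1.794) -> (25.914,-0.451) [heading=45, draw]
]
BK 9.1: (25.914,-0.451) -> (19.479,-6.886) [heading=45, draw]
FD 4.2: (19.479,-6.886) -> (22.449,-3.916) [heading=45, draw]
FD 13.2: (22.449,-3.916) -> (31.783,5.418) [heading=45, draw]
FD 11: (31.783,5.418) -> (39.561,13.196) [heading=45, draw]
Final: pos=(39.561,13.196), heading=45, 11 segment(s) drawn

Segment lengths:
  seg 1: (-1,-1) -> (12.698,-1.239), length = 13.7
  seg 2: (12.698,-1.239) -> (20.397,-1.373), length = 7.7
  seg 3: (20.397,-1.373) -> (26.596,-1.482), length = 6.2
  seg 4: (26.596,-1.482) -> (25.483,-1.931), length = 1.2
  seg 5: (25.483,-1.931) -> (23.722,-2.643), length = 1.9
  seg 6: (23.722,-2.643) -> (24.57,-1.794), length = 1.2
  seg 7: (24.57,-1.794) -> (25.914,-0.451), length = 1.9
  seg 8: (25.914,-0.451) -> (19.479,-6.886), length = 9.1
  seg 9: (19.479,-6.886) -> (22.449,-3.916), length = 4.2
  seg 10: (22.449,-3.916) -> (31.783,5.418), length = 13.2
  seg 11: (31.783,5.418) -> (39.561,13.196), length = 11
Total = 71.3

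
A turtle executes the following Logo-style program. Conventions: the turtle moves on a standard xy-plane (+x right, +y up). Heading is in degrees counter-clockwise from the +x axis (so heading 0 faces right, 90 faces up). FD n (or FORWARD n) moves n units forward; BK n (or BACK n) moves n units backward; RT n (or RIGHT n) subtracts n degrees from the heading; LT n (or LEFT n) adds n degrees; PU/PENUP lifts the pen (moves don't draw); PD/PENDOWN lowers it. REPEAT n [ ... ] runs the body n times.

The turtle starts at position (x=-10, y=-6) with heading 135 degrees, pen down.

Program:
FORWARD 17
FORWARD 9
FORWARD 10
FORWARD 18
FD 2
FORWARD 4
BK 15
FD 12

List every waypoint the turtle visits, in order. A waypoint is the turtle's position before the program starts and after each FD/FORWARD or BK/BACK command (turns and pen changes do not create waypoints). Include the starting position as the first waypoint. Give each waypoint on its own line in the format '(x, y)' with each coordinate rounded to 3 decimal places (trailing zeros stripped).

Executing turtle program step by step:
Start: pos=(-10,-6), heading=135, pen down
FD 17: (-10,-6) -> (-22.021,6.021) [heading=135, draw]
FD 9: (-22.021,6.021) -> (-28.385,12.385) [heading=135, draw]
FD 10: (-28.385,12.385) -> (-35.456,19.456) [heading=135, draw]
FD 18: (-35.456,19.456) -> (-48.184,32.184) [heading=135, draw]
FD 2: (-48.184,32.184) -> (-49.598,33.598) [heading=135, draw]
FD 4: (-49.598,33.598) -> (-52.426,36.426) [heading=135, draw]
BK 15: (-52.426,36.426) -> (-41.82,25.82) [heading=135, draw]
FD 12: (-41.82,25.82) -> (-50.305,34.305) [heading=135, draw]
Final: pos=(-50.305,34.305), heading=135, 8 segment(s) drawn
Waypoints (9 total):
(-10, -6)
(-22.021, 6.021)
(-28.385, 12.385)
(-35.456, 19.456)
(-48.184, 32.184)
(-49.598, 33.598)
(-52.426, 36.426)
(-41.82, 25.82)
(-50.305, 34.305)

Answer: (-10, -6)
(-22.021, 6.021)
(-28.385, 12.385)
(-35.456, 19.456)
(-48.184, 32.184)
(-49.598, 33.598)
(-52.426, 36.426)
(-41.82, 25.82)
(-50.305, 34.305)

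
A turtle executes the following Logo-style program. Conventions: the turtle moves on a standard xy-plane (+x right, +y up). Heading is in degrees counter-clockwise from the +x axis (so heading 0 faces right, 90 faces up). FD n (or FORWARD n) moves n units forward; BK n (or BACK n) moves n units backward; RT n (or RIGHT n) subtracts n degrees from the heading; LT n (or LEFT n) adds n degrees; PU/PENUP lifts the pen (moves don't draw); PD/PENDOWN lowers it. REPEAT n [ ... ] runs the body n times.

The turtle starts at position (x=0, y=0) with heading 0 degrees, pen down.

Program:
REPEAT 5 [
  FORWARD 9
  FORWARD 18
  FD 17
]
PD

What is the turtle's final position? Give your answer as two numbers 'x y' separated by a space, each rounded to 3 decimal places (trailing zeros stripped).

Answer: 220 0

Derivation:
Executing turtle program step by step:
Start: pos=(0,0), heading=0, pen down
REPEAT 5 [
  -- iteration 1/5 --
  FD 9: (0,0) -> (9,0) [heading=0, draw]
  FD 18: (9,0) -> (27,0) [heading=0, draw]
  FD 17: (27,0) -> (44,0) [heading=0, draw]
  -- iteration 2/5 --
  FD 9: (44,0) -> (53,0) [heading=0, draw]
  FD 18: (53,0) -> (71,0) [heading=0, draw]
  FD 17: (71,0) -> (88,0) [heading=0, draw]
  -- iteration 3/5 --
  FD 9: (88,0) -> (97,0) [heading=0, draw]
  FD 18: (97,0) -> (115,0) [heading=0, draw]
  FD 17: (115,0) -> (132,0) [heading=0, draw]
  -- iteration 4/5 --
  FD 9: (132,0) -> (141,0) [heading=0, draw]
  FD 18: (141,0) -> (159,0) [heading=0, draw]
  FD 17: (159,0) -> (176,0) [heading=0, draw]
  -- iteration 5/5 --
  FD 9: (176,0) -> (185,0) [heading=0, draw]
  FD 18: (185,0) -> (203,0) [heading=0, draw]
  FD 17: (203,0) -> (220,0) [heading=0, draw]
]
PD: pen down
Final: pos=(220,0), heading=0, 15 segment(s) drawn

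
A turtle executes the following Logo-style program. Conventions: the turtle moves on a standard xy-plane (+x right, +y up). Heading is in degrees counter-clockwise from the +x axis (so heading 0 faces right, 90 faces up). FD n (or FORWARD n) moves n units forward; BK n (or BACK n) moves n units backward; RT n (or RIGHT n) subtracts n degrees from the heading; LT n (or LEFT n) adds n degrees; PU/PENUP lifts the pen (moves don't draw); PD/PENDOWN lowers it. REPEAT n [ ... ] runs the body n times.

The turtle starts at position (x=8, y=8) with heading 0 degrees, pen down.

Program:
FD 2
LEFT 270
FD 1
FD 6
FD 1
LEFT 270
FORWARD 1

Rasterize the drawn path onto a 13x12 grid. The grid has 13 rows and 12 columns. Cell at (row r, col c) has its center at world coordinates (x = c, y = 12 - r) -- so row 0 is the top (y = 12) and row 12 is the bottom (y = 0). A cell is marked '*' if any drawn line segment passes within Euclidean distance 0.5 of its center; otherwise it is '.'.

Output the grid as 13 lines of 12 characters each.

Answer: ............
............
............
............
........***.
..........*.
..........*.
..........*.
..........*.
..........*.
..........*.
..........*.
.........**.

Derivation:
Segment 0: (8,8) -> (10,8)
Segment 1: (10,8) -> (10,7)
Segment 2: (10,7) -> (10,1)
Segment 3: (10,1) -> (10,0)
Segment 4: (10,0) -> (9,0)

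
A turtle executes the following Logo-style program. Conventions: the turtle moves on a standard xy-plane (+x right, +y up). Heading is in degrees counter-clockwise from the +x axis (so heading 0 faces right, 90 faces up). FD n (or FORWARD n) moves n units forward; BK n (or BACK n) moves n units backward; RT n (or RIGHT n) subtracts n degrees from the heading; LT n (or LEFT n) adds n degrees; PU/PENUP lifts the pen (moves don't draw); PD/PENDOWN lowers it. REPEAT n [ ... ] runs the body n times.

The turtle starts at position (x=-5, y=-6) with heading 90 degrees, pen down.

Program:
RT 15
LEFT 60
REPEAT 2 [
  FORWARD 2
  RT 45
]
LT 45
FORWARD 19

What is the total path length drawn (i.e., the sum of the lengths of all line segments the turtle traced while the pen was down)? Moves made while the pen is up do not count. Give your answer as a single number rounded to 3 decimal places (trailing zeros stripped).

Executing turtle program step by step:
Start: pos=(-5,-6), heading=90, pen down
RT 15: heading 90 -> 75
LT 60: heading 75 -> 135
REPEAT 2 [
  -- iteration 1/2 --
  FD 2: (-5,-6) -> (-6.414,-4.586) [heading=135, draw]
  RT 45: heading 135 -> 90
  -- iteration 2/2 --
  FD 2: (-6.414,-4.586) -> (-6.414,-2.586) [heading=90, draw]
  RT 45: heading 90 -> 45
]
LT 45: heading 45 -> 90
FD 19: (-6.414,-2.586) -> (-6.414,16.414) [heading=90, draw]
Final: pos=(-6.414,16.414), heading=90, 3 segment(s) drawn

Segment lengths:
  seg 1: (-5,-6) -> (-6.414,-4.586), length = 2
  seg 2: (-6.414,-4.586) -> (-6.414,-2.586), length = 2
  seg 3: (-6.414,-2.586) -> (-6.414,16.414), length = 19
Total = 23

Answer: 23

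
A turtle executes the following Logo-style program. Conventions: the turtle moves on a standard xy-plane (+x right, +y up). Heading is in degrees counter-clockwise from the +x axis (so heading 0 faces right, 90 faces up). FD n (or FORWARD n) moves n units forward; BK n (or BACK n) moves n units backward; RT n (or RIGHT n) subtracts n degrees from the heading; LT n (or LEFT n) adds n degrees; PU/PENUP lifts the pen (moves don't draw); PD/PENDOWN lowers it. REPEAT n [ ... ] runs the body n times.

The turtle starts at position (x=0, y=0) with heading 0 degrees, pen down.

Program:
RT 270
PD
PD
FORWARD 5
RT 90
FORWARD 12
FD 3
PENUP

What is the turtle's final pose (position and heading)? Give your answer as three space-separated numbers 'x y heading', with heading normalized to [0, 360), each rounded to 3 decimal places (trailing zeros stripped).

Answer: 15 5 0

Derivation:
Executing turtle program step by step:
Start: pos=(0,0), heading=0, pen down
RT 270: heading 0 -> 90
PD: pen down
PD: pen down
FD 5: (0,0) -> (0,5) [heading=90, draw]
RT 90: heading 90 -> 0
FD 12: (0,5) -> (12,5) [heading=0, draw]
FD 3: (12,5) -> (15,5) [heading=0, draw]
PU: pen up
Final: pos=(15,5), heading=0, 3 segment(s) drawn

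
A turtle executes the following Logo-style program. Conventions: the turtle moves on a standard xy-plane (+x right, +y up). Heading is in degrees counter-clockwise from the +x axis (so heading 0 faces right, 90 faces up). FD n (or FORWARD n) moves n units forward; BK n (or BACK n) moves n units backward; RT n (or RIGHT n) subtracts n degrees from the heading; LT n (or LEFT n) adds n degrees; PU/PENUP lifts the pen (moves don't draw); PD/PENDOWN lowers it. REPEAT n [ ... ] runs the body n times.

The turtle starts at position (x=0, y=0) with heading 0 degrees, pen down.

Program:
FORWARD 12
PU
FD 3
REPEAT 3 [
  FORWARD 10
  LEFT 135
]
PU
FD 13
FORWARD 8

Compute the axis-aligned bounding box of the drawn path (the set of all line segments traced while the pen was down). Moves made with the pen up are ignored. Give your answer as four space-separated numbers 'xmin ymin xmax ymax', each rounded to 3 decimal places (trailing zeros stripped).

Executing turtle program step by step:
Start: pos=(0,0), heading=0, pen down
FD 12: (0,0) -> (12,0) [heading=0, draw]
PU: pen up
FD 3: (12,0) -> (15,0) [heading=0, move]
REPEAT 3 [
  -- iteration 1/3 --
  FD 10: (15,0) -> (25,0) [heading=0, move]
  LT 135: heading 0 -> 135
  -- iteration 2/3 --
  FD 10: (25,0) -> (17.929,7.071) [heading=135, move]
  LT 135: heading 135 -> 270
  -- iteration 3/3 --
  FD 10: (17.929,7.071) -> (17.929,-2.929) [heading=270, move]
  LT 135: heading 270 -> 45
]
PU: pen up
FD 13: (17.929,-2.929) -> (27.121,6.263) [heading=45, move]
FD 8: (27.121,6.263) -> (32.778,11.92) [heading=45, move]
Final: pos=(32.778,11.92), heading=45, 1 segment(s) drawn

Segment endpoints: x in {0, 12}, y in {0}
xmin=0, ymin=0, xmax=12, ymax=0

Answer: 0 0 12 0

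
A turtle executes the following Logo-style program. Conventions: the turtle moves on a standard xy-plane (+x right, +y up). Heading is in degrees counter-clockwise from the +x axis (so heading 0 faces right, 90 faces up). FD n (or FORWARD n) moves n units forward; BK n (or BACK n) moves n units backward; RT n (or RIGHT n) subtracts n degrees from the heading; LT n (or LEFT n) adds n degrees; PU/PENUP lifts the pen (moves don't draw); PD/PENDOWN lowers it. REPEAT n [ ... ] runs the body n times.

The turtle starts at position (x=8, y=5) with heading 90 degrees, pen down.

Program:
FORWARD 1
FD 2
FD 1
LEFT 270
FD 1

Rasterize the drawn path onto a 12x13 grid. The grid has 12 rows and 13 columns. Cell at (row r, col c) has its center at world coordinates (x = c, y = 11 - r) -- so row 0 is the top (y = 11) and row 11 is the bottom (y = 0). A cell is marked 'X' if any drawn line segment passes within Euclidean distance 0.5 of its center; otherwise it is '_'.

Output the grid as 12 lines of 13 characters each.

Answer: _____________
_____________
________XX___
________X____
________X____
________X____
________X____
_____________
_____________
_____________
_____________
_____________

Derivation:
Segment 0: (8,5) -> (8,6)
Segment 1: (8,6) -> (8,8)
Segment 2: (8,8) -> (8,9)
Segment 3: (8,9) -> (9,9)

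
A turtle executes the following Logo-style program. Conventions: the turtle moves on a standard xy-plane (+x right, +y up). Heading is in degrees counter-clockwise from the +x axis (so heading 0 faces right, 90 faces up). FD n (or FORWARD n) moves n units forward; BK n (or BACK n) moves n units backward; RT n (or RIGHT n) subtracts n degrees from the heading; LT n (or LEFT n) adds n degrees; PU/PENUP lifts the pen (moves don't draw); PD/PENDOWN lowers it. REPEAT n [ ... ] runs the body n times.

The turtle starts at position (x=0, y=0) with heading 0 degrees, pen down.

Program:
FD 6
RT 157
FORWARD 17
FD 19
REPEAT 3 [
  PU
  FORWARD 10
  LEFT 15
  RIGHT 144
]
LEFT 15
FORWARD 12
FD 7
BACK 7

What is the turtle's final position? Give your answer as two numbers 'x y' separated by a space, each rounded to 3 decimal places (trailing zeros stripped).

Executing turtle program step by step:
Start: pos=(0,0), heading=0, pen down
FD 6: (0,0) -> (6,0) [heading=0, draw]
RT 157: heading 0 -> 203
FD 17: (6,0) -> (-9.649,-6.642) [heading=203, draw]
FD 19: (-9.649,-6.642) -> (-27.138,-14.066) [heading=203, draw]
REPEAT 3 [
  -- iteration 1/3 --
  PU: pen up
  FD 10: (-27.138,-14.066) -> (-36.343,-17.974) [heading=203, move]
  LT 15: heading 203 -> 218
  RT 144: heading 218 -> 74
  -- iteration 2/3 --
  PU: pen up
  FD 10: (-36.343,-17.974) -> (-33.587,-8.361) [heading=74, move]
  LT 15: heading 74 -> 89
  RT 144: heading 89 -> 305
  -- iteration 3/3 --
  PU: pen up
  FD 10: (-33.587,-8.361) -> (-27.851,-16.553) [heading=305, move]
  LT 15: heading 305 -> 320
  RT 144: heading 320 -> 176
]
LT 15: heading 176 -> 191
FD 12: (-27.851,-16.553) -> (-39.631,-18.842) [heading=191, move]
FD 7: (-39.631,-18.842) -> (-46.502,-20.178) [heading=191, move]
BK 7: (-46.502,-20.178) -> (-39.631,-18.842) [heading=191, move]
Final: pos=(-39.631,-18.842), heading=191, 3 segment(s) drawn

Answer: -39.631 -18.842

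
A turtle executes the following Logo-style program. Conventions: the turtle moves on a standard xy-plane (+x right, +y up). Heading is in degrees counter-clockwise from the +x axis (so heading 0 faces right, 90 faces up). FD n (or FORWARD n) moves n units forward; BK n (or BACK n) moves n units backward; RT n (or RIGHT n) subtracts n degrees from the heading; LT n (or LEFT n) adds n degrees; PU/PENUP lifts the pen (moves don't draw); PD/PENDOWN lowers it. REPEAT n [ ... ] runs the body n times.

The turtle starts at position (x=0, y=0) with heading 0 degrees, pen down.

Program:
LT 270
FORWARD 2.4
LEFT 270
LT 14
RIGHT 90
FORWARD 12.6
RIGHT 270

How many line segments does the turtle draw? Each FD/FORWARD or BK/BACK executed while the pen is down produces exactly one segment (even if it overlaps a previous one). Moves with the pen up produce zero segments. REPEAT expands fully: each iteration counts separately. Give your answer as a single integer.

Answer: 2

Derivation:
Executing turtle program step by step:
Start: pos=(0,0), heading=0, pen down
LT 270: heading 0 -> 270
FD 2.4: (0,0) -> (0,-2.4) [heading=270, draw]
LT 270: heading 270 -> 180
LT 14: heading 180 -> 194
RT 90: heading 194 -> 104
FD 12.6: (0,-2.4) -> (-3.048,9.826) [heading=104, draw]
RT 270: heading 104 -> 194
Final: pos=(-3.048,9.826), heading=194, 2 segment(s) drawn
Segments drawn: 2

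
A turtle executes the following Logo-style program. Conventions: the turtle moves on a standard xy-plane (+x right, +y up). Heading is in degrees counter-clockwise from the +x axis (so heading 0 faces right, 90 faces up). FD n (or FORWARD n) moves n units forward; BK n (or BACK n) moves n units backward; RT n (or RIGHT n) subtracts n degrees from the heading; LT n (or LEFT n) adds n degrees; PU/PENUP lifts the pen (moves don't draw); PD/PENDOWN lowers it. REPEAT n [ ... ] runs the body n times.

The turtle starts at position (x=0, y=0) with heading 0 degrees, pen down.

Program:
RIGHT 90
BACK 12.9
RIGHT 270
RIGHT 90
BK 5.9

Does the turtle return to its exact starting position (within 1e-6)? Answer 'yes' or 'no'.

Executing turtle program step by step:
Start: pos=(0,0), heading=0, pen down
RT 90: heading 0 -> 270
BK 12.9: (0,0) -> (0,12.9) [heading=270, draw]
RT 270: heading 270 -> 0
RT 90: heading 0 -> 270
BK 5.9: (0,12.9) -> (0,18.8) [heading=270, draw]
Final: pos=(0,18.8), heading=270, 2 segment(s) drawn

Start position: (0, 0)
Final position: (0, 18.8)
Distance = 18.8; >= 1e-6 -> NOT closed

Answer: no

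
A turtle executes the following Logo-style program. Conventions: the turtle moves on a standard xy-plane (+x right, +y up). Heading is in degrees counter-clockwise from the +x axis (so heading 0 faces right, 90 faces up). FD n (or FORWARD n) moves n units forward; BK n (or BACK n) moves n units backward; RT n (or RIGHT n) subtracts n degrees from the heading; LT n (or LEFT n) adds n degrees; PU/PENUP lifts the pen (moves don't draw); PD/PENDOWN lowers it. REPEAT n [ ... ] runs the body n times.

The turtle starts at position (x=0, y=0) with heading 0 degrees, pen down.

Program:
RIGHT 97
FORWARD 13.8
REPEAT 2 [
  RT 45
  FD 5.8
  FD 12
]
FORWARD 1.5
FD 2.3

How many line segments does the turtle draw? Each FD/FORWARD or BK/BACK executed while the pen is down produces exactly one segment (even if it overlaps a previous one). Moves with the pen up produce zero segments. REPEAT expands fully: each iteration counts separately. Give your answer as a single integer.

Executing turtle program step by step:
Start: pos=(0,0), heading=0, pen down
RT 97: heading 0 -> 263
FD 13.8: (0,0) -> (-1.682,-13.697) [heading=263, draw]
REPEAT 2 [
  -- iteration 1/2 --
  RT 45: heading 263 -> 218
  FD 5.8: (-1.682,-13.697) -> (-6.252,-17.268) [heading=218, draw]
  FD 12: (-6.252,-17.268) -> (-15.708,-24.656) [heading=218, draw]
  -- iteration 2/2 --
  RT 45: heading 218 -> 173
  FD 5.8: (-15.708,-24.656) -> (-21.465,-23.949) [heading=173, draw]
  FD 12: (-21.465,-23.949) -> (-33.376,-22.487) [heading=173, draw]
]
FD 1.5: (-33.376,-22.487) -> (-34.865,-22.304) [heading=173, draw]
FD 2.3: (-34.865,-22.304) -> (-37.147,-22.024) [heading=173, draw]
Final: pos=(-37.147,-22.024), heading=173, 7 segment(s) drawn
Segments drawn: 7

Answer: 7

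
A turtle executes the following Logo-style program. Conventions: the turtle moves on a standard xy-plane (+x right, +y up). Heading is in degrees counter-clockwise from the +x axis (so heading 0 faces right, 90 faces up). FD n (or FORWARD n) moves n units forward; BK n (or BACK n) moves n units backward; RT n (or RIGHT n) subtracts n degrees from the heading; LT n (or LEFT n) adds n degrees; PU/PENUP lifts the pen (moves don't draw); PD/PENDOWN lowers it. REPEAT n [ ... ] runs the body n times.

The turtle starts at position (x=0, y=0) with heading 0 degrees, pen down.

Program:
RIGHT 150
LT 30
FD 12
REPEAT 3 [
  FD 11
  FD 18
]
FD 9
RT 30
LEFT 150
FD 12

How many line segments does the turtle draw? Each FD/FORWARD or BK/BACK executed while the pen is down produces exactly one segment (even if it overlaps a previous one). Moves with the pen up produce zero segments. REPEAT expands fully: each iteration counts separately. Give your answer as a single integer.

Answer: 9

Derivation:
Executing turtle program step by step:
Start: pos=(0,0), heading=0, pen down
RT 150: heading 0 -> 210
LT 30: heading 210 -> 240
FD 12: (0,0) -> (-6,-10.392) [heading=240, draw]
REPEAT 3 [
  -- iteration 1/3 --
  FD 11: (-6,-10.392) -> (-11.5,-19.919) [heading=240, draw]
  FD 18: (-11.5,-19.919) -> (-20.5,-35.507) [heading=240, draw]
  -- iteration 2/3 --
  FD 11: (-20.5,-35.507) -> (-26,-45.033) [heading=240, draw]
  FD 18: (-26,-45.033) -> (-35,-60.622) [heading=240, draw]
  -- iteration 3/3 --
  FD 11: (-35,-60.622) -> (-40.5,-70.148) [heading=240, draw]
  FD 18: (-40.5,-70.148) -> (-49.5,-85.737) [heading=240, draw]
]
FD 9: (-49.5,-85.737) -> (-54,-93.531) [heading=240, draw]
RT 30: heading 240 -> 210
LT 150: heading 210 -> 0
FD 12: (-54,-93.531) -> (-42,-93.531) [heading=0, draw]
Final: pos=(-42,-93.531), heading=0, 9 segment(s) drawn
Segments drawn: 9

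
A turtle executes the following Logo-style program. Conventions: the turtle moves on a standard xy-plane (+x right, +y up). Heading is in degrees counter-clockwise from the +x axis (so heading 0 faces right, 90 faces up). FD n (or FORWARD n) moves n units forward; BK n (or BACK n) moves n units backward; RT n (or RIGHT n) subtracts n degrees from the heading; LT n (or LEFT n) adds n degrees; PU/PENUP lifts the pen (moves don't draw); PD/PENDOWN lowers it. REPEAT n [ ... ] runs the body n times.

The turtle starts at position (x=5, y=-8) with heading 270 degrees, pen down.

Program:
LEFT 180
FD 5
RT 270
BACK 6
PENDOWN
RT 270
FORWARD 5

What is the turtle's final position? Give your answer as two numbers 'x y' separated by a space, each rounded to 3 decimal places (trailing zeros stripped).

Executing turtle program step by step:
Start: pos=(5,-8), heading=270, pen down
LT 180: heading 270 -> 90
FD 5: (5,-8) -> (5,-3) [heading=90, draw]
RT 270: heading 90 -> 180
BK 6: (5,-3) -> (11,-3) [heading=180, draw]
PD: pen down
RT 270: heading 180 -> 270
FD 5: (11,-3) -> (11,-8) [heading=270, draw]
Final: pos=(11,-8), heading=270, 3 segment(s) drawn

Answer: 11 -8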